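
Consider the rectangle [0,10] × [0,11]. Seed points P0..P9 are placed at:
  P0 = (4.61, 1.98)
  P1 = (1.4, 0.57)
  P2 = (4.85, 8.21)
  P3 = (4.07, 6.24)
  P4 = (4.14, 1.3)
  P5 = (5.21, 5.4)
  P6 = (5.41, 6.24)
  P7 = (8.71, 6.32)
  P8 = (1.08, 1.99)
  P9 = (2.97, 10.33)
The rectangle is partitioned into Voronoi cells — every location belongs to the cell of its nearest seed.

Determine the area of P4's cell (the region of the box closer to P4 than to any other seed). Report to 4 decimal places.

1. box [0,10]×[0,11]: [(0, 0) (10, 0) (10, 11) (0, 11)]
2. ⊥bis P4·P0 via (4.375,1.64): [(0, 4.6639) (0, 0) (6.7478, 0)]  |A|=15.7354
3. ⊥bis P4·P1 via (2.77,0.935): [(2.1775, 3.1589) (3.0191, 0) (6.7478, 0)]  |A|=5.8891
4. ⊥bis P4·P2 via (4.495,4.755): [(2.1775, 3.1589) (3.0191, 0) (6.7478, 0)]  |A|=5.8891
5. ⊥bis P4·P3 via (4.105,3.77): [(2.1775, 3.1589) (3.0191, 0) (6.7478, 0)]  |A|=5.8891
6. ⊥bis P4·P5 via (4.675,3.35): [(2.1775, 3.1589) (3.0191, 0) (6.7478, 0)]  |A|=5.8891
7. ⊥bis P4·P6 via (4.775,3.77): [(2.1775, 3.1589) (3.0191, 0) (6.7478, 0)]  |A|=5.8891
8. ⊥bis P4·P7 via (6.425,3.81): [(2.1775, 3.1589) (3.0191, 0) (6.7478, 0)]  |A|=5.8891
9. ⊥bis P4·P8 via (2.61,1.645): [(2.847, 2.6961) (2.5966, 1.5857) (3.0191, 0) (6.7478, 0)]  |A|=5.4595
10. ⊥bis P4·P9 via (3.555,5.815): [(2.847, 2.6961) (2.5966, 1.5857) (3.0191, 0) (6.7478, 0)]  |A|=5.4595
11. canonical 4-gon: [(2.847, 2.6961) (2.5966, 1.5857) (3.0191, 0) (6.7478, 0)]
12. shoelace: 5.4595

Area of P4's cell: 5.4595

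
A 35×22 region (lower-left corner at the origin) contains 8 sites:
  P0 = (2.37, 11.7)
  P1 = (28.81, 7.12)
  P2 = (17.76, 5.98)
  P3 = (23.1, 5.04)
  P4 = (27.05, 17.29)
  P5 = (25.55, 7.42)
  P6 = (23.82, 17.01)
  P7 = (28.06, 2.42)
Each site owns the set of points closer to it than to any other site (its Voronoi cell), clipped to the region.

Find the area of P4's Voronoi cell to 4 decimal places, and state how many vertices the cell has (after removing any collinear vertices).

1. box [0,35]×[0,22]: [(0, 0) (35, 0) (35, 22) (0, 22)]
2. ⊥bis P4·P0 via (14.71,14.495): [(17.9931, 0) (35, 0) (35, 22) (13.0101, 22)]  |A|=428.9645
3. ⊥bis P4·P1 via (27.93,12.205): [(15.7078, 10.0898) (35, 13.4285) (35, 22) (13.0101, 22)]  |A|=213.6329
4. ⊥bis P4·P2 via (22.405,11.635): [(13.747, 18.7467) (22.7933, 11.3161) (35, 13.4285) (35, 22) (13.0101, 22)]  |A|=181.7617
5. ⊥bis P4·P3 via (25.075,11.165): [(13.747, 18.7467) (21.6215, 12.2786) (23.9733, 11.5203) (35, 13.4285) (35, 22) (13.0101, 22)]  |A|=181.0742
6. ⊥bis P4·P5 via (26.3,12.355): [(13.747, 18.7467) (20.4452, 13.2448) (27.6294, 12.153) (35, 13.4285) (35, 22) (13.0101, 22)]  |A|=176.1154
7. ⊥bis P4·P6 via (25.435,17.15): [(25.8447, 12.4242) (27.6294, 12.153) (35, 13.4285) (35, 22) (25.0146, 22)]  |A|=89.1844
8. ⊥bis P4·P7 via (27.555,9.855): [(25.8447, 12.4242) (27.6294, 12.153) (35, 13.4285) (35, 22) (25.0146, 22)]  |A|=89.1844
9. canonical 5-gon: [(25.8447, 12.4242) (27.6294, 12.153) (35, 13.4285) (35, 22) (25.0146, 22)]
10. shoelace: 89.1844

Area of P4's cell: 89.1844 (5 vertices)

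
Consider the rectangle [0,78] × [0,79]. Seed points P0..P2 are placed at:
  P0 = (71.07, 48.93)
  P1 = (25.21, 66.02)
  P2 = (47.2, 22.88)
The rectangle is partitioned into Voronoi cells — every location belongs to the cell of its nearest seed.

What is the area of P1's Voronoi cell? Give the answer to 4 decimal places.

Area of P1's cell: 2036.2615

1. box [0,78]×[0,79]: [(0, 0) (78, 0) (78, 79) (0, 79)]
2. ⊥bis P1·P0 via (48.14,57.475): [(0, 0) (26.7216, 0) (56.1614, 79) (0, 79)]  |A|=3273.8793
3. ⊥bis P1·P2 via (36.205,44.45): [(0, 25.995) (44.9467, 48.906) (56.1614, 79) (0, 79)]  |A|=2036.2615
4. canonical 4-gon: [(0, 25.995) (44.9467, 48.906) (56.1614, 79) (0, 79)]
5. shoelace: 2036.2615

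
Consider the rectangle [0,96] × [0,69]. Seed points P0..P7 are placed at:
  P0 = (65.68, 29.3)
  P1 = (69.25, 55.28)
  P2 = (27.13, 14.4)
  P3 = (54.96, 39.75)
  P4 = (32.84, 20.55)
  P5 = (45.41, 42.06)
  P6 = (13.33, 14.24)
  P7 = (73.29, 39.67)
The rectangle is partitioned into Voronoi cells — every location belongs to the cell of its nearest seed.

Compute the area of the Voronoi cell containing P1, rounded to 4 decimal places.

Area of P1's cell: 859.6106

1. box [0,96]×[0,69]: [(0, 0) (96, 0) (96, 69) (0, 69)]
2. ⊥bis P1·P0 via (67.465,42.29): [(0, 51.5606) (96, 38.3689) (96, 69) (0, 69)]  |A|=2307.3838
3. ⊥bis P1·P2 via (48.19,34.84): [(36.8803, 46.4927) (96, 38.3689) (96, 69) (15.0357, 69)]  |A|=1816.5928
4. ⊥bis P1·P3 via (62.105,47.515): [(67.8393, 42.2386) (96, 38.3689) (96, 69) (38.7557, 69)]  |A|=1197.2669
5. ⊥bis P1·P4 via (51.045,37.915): [(67.8393, 42.2386) (96, 38.3689) (96, 69) (38.7557, 69)]  |A|=1197.2669
6. ⊥bis P1·P5 via (57.33,48.67): [(53.6628, 55.2831) (67.8393, 42.2386) (96, 38.3689) (96, 69) (46.0564, 69)]  |A|=1147.1951
7. ⊥bis P1·P6 via (41.29,34.76): [(53.6628, 55.2831) (67.8393, 42.2386) (96, 38.3689) (96, 69) (46.0564, 69)]  |A|=1147.1951
8. ⊥bis P1·P7 via (71.27,47.475): [(53.6628, 55.2831) (64.1508, 45.6325) (96, 53.8753) (96, 69) (46.0564, 69)]  |A|=859.6106
9. canonical 5-gon: [(53.6628, 55.2831) (64.1508, 45.6325) (96, 53.8753) (96, 69) (46.0564, 69)]
10. shoelace: 859.6106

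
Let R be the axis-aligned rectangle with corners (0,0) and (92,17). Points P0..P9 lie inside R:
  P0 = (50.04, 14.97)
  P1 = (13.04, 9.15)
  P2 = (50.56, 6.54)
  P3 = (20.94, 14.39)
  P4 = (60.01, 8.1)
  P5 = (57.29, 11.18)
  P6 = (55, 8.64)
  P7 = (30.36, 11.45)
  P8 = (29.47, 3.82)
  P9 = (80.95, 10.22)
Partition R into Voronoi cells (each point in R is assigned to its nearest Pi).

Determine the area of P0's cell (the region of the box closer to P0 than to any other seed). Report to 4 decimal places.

Area of P0's cell: 89.2016

1. box [0,92]×[0,17]: [(0, 0) (92, 0) (92, 17) (0, 17)]
2. ⊥bis P0·P1 via (31.54,12.06): [(33.437, 0) (92, 0) (92, 17) (30.763, 17)]  |A|=1018.3004
3. ⊥bis P0·P2 via (50.3,10.755): [(31.9236, 9.6215) (92, 13.3272) (92, 17) (30.763, 17)]  |A|=336.2431
4. ⊥bis P0·P3 via (35.49,14.68): [(35.5863, 9.8474) (92, 13.3272) (92, 17) (35.4438, 17)]  |A|=305.8591
5. ⊥bis P0·P4 via (55.025,11.535): [(35.5863, 9.8474) (54.6734, 11.0248) (58.7908, 17) (35.4438, 17)]  |A|=138.097
6. ⊥bis P0·P5 via (53.665,13.075): [(35.5863, 9.8474) (52.5239, 10.8922) (55.7168, 17) (35.4438, 17)]  |A|=122.5605
7. ⊥bis P0·P6 via (52.52,11.805): [(35.5863, 9.8474) (51.2552, 10.8139) (53.3349, 12.4435) (55.7168, 17) (35.4438, 17)]  |A|=121.6082
8. ⊥bis P0·P7 via (40.2,13.21): [(40.7445, 10.1656) (51.2552, 10.8139) (53.3349, 12.4435) (55.7168, 17) (39.5221, 17)]  |A|=89.2016
9. ⊥bis P0·P8 via (39.755,9.395): [(40.7445, 10.1656) (51.2552, 10.8139) (53.3349, 12.4435) (55.7168, 17) (39.5221, 17)]  |A|=89.2016
10. ⊥bis P0·P9 via (65.495,12.595): [(40.7445, 10.1656) (51.2552, 10.8139) (53.3349, 12.4435) (55.7168, 17) (39.5221, 17)]  |A|=89.2016
11. canonical 5-gon: [(40.7445, 10.1656) (51.2552, 10.8139) (53.3349, 12.4435) (55.7168, 17) (39.5221, 17)]
12. shoelace: 89.2016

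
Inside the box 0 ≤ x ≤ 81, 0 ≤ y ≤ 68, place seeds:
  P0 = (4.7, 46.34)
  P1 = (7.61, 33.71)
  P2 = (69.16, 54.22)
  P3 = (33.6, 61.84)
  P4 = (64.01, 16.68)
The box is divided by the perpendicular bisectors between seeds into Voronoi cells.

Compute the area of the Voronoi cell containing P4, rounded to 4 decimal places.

Area of P4's cell: 1691.3964

1. box [0,81]×[0,68]: [(0, 0) (81, 0) (81, 68) (0, 68)]
2. ⊥bis P4·P0 via (34.355,31.51): [(18.5973, 0) (81, 0) (81, 68) (52.6031, 68)]  |A|=3087.1857
3. ⊥bis P4·P1 via (35.81,25.195): [(42.8401, 48.4774) (28.2024, 0) (81, 0) (81, 68) (52.6031, 68)]  |A|=2854.3726
4. ⊥bis P4·P2 via (66.585,35.45): [(40.0074, 39.0961) (28.2024, 0) (81, 0) (81, 33.4724)]  |A|=1718.1515
5. ⊥bis P4·P3 via (48.805,39.26): [(47.1138, 38.1212) (37.8242, 31.8657) (28.2024, 0) (81, 0) (81, 33.4724)]  |A|=1691.3964
6. canonical 5-gon: [(47.1138, 38.1212) (37.8242, 31.8657) (28.2024, 0) (81, 0) (81, 33.4724)]
7. shoelace: 1691.3964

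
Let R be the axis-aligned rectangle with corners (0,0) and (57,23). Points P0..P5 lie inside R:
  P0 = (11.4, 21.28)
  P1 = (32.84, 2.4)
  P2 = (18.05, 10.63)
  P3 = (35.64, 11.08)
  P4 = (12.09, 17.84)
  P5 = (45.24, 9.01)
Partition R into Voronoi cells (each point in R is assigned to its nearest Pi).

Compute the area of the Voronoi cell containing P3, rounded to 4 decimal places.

Area of P3's cell: 235.5401

1. box [0,57]×[0,23]: [(0, 0) (57, 0) (57, 23) (0, 23)]
2. ⊥bis P3·P0 via (23.52,16.18): [(16.7116, 0) (57, 0) (57, 23) (26.3898, 23)]  |A|=815.3341
3. ⊥bis P3·P1 via (34.24,6.74): [(21.3037, 10.913) (55.134, 0) (57, 0) (57, 23) (26.3898, 23)]  |A|=605.6821
4. ⊥bis P3·P2 via (26.845,10.855): [(26.8896, 9.1111) (55.134, 0) (57, 0) (57, 23) (26.5343, 23)]  |A|=566.3378
5. ⊥bis P3·P4 via (23.865,14.46): [(26.8896, 9.1111) (55.134, 0) (57, 0) (57, 23) (26.5343, 23)]  |A|=566.3378
6. ⊥bis P3·P5 via (40.44,10.045): [(26.8896, 9.1111) (39.3705, 5.085) (43.2334, 23) (26.5343, 23)]  |A|=235.5401
7. canonical 4-gon: [(26.8896, 9.1111) (39.3705, 5.085) (43.2334, 23) (26.5343, 23)]
8. shoelace: 235.5401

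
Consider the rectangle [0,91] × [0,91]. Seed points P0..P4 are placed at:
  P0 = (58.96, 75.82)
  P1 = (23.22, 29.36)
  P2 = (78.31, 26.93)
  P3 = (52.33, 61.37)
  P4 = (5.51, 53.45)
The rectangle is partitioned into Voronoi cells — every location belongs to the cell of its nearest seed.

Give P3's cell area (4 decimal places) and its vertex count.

Area of P3's cell: 1340.3386 (4 vertices)

1. box [0,91]×[0,91]: [(0, 0) (91, 0) (91, 91) (0, 91)]
2. ⊥bis P3·P0 via (55.645,68.595): [(0, 0) (91, 0) (91, 52.3733) (6.8136, 91) (0, 91)]  |A|=6655.0781
3. ⊥bis P3·P1 via (37.775,45.365): [(0, 79.7177) (87.6594, 0) (91, 0) (91, 52.3733) (6.8136, 91) (0, 91)]  |A|=3161.0765
4. ⊥bis P3·P2 via (65.32,44.15): [(0, 79.7177) (50.9943, 33.3433) (81.8105, 56.5897) (6.8136, 91) (0, 91)]  |A|=1885.9894
5. ⊥bis P3·P4 via (28.92,57.41): [(29.7181, 52.692) (50.9943, 33.3433) (81.8105, 56.5897) (24.62, 82.83)]  |A|=1340.3386
6. canonical 4-gon: [(29.7181, 52.692) (50.9943, 33.3433) (81.8105, 56.5897) (24.62, 82.83)]
7. shoelace: 1340.3386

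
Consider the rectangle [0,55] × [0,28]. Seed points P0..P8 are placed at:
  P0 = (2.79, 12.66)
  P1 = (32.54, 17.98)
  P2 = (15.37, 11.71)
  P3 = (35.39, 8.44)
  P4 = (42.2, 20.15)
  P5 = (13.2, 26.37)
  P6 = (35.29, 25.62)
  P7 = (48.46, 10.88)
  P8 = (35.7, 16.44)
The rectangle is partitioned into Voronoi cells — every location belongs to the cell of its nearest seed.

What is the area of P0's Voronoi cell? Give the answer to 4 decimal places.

Area of P0's cell: 196.9220

1. box [0,55]×[0,28]: [(0, 0) (55, 0) (55, 28) (0, 28)]
2. ⊥bis P0·P1 via (17.665,15.32): [(0, 0) (20.4046, 0) (15.3975, 28) (0, 28)]  |A|=501.2293
3. ⊥bis P0·P2 via (9.08,12.185): [(0, 0) (8.1598, 0) (10.2743, 28) (0, 28)]  |A|=258.0778
4. ⊥bis P0·P3 via (19.09,10.55): [(0, 0) (8.1598, 0) (10.2743, 28) (0, 28)]  |A|=258.0778
5. ⊥bis P0·P4 via (22.495,16.405): [(0, 0) (8.1598, 0) (10.2743, 28) (0, 28)]  |A|=258.0778
6. ⊥bis P0·P5 via (7.995,19.515): [(0, 25.5856) (0, 0) (8.1598, 0) (9.5447, 18.3383)]  |A|=196.922
7. ⊥bis P0·P6 via (19.04,19.14): [(0, 25.5856) (0, 0) (8.1598, 0) (9.5447, 18.3383)]  |A|=196.922
8. ⊥bis P0·P7 via (25.625,11.77): [(0, 25.5856) (0, 0) (8.1598, 0) (9.5447, 18.3383)]  |A|=196.922
9. ⊥bis P0·P8 via (19.245,14.55): [(0, 25.5856) (0, 0) (8.1598, 0) (9.5447, 18.3383)]  |A|=196.922
10. canonical 4-gon: [(0, 25.5856) (0, 0) (8.1598, 0) (9.5447, 18.3383)]
11. shoelace: 196.922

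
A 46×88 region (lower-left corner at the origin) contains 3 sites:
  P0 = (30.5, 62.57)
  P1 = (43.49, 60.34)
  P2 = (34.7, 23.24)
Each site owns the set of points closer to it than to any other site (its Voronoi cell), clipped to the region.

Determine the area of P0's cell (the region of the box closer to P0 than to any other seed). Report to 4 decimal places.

Area of P0's cell: 1755.9018

1. box [0,46]×[0,88]: [(0, 0) (46, 0) (46, 88) (0, 88)]
2. ⊥bis P0·P1 via (36.995,61.455): [(0, 0) (26.445, 0) (41.552, 88) (0, 88)]  |A|=2991.8672
3. ⊥bis P0·P2 via (32.6,42.905): [(0, 39.4237) (33.8331, 43.0367) (41.552, 88) (0, 88)]  |A|=1755.9018
4. canonical 4-gon: [(0, 39.4237) (33.8331, 43.0367) (41.552, 88) (0, 88)]
5. shoelace: 1755.9018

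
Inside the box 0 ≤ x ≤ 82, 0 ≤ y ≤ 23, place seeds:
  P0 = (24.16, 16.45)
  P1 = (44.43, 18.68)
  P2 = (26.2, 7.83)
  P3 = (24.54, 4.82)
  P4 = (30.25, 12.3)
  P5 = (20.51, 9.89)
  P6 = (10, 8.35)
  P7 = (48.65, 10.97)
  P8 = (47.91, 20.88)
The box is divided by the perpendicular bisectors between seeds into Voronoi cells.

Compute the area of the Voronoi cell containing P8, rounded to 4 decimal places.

1. box [0,82]×[0,23]: [(0, 0) (82, 0) (82, 23) (0, 23)]
2. ⊥bis P8·P0 via (36.035,18.665): [(39.5165, 0) (82, 0) (82, 23) (35.2264, 23)]  |A|=1026.4564
3. ⊥bis P8·P1 via (46.17,19.78): [(58.6746, 0) (82, 0) (82, 23) (44.1344, 23)]  |A|=703.6969
4. ⊥bis P8·P2 via (37.055,14.355): [(58.6746, 0) (82, 0) (82, 23) (44.1344, 23)]  |A|=703.6969
5. ⊥bis P8·P3 via (36.225,12.85): [(58.6746, 0) (82, 0) (82, 23) (44.1344, 23)]  |A|=703.6969
6. ⊥bis P8·P4 via (39.08,16.59): [(58.6746, 0) (82, 0) (82, 23) (44.1344, 23)]  |A|=703.6969
7. ⊥bis P8·P5 via (34.21,15.385): [(58.6746, 0) (82, 0) (82, 23) (44.1344, 23)]  |A|=703.6969
8. ⊥bis P8·P6 via (28.955,14.615): [(58.6746, 0) (82, 0) (82, 23) (44.1344, 23)]  |A|=703.6969
9. ⊥bis P8·P7 via (48.28,15.925): [(48.5923, 15.9483) (82, 18.4429) (82, 23) (44.1344, 23)]  |A|=209.6285
10. canonical 4-gon: [(48.5923, 15.9483) (82, 18.4429) (82, 23) (44.1344, 23)]
11. shoelace: 209.6285

Area of P8's cell: 209.6285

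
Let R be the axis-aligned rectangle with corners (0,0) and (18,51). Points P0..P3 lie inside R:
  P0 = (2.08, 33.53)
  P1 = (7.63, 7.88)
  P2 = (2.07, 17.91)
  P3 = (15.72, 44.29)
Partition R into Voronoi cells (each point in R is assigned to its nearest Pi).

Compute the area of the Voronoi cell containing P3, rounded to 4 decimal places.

1. box [0,18]×[0,51]: [(0, 0) (18, 0) (18, 51) (0, 51)]
2. ⊥bis P3·P0 via (8.9,38.91): [(0, 50.1922) (18, 27.3743) (18, 51) (0, 51)]  |A|=219.9018
3. ⊥bis P3·P1 via (11.675,26.085): [(0, 50.1922) (18, 27.3743) (18, 51) (0, 51)]  |A|=219.9018
4. ⊥bis P3·P2 via (8.895,31.1): [(0, 50.1922) (18, 27.3743) (18, 51) (0, 51)]  |A|=219.9018
5. canonical 4-gon: [(0, 50.1922) (18, 27.3743) (18, 51) (0, 51)]
6. shoelace: 219.9018

Area of P3's cell: 219.9018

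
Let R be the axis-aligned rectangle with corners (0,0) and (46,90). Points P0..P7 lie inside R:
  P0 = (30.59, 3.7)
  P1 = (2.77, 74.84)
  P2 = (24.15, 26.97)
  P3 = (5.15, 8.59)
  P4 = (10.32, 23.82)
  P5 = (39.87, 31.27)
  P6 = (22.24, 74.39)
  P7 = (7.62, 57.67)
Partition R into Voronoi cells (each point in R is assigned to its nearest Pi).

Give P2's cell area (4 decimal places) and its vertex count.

Area of P2's cell: 456.1127 (4 vertices)

1. box [0,46]×[0,90]: [(0, 0) (46, 0) (46, 90) (0, 90)]
2. ⊥bis P2·P0 via (27.37,15.335): [(0, 7.7603) (46, 20.4909) (46, 90) (0, 90)]  |A|=3490.2225
3. ⊥bis P2·P1 via (13.46,50.905): [(0, 44.8934) (0, 7.7603) (46, 20.4909) (46, 65.4382)]  |A|=1887.85
4. ⊥bis P2·P3 via (14.65,17.78): [(0, 44.8934) (0, 32.9242) (19.202, 13.0745) (46, 20.4909) (46, 65.4382)]  |A|=1646.2522
5. ⊥bis P2·P4 via (17.235,25.395): [(11.6126, 50.0799) (19.9914, 13.293) (46, 20.4909) (46, 65.4382)]  |A|=1281.3535
6. ⊥bis P2·P5 via (32.01,29.12): [(24.6802, 55.9163) (11.6126, 50.0799) (19.9914, 13.293) (35.1888, 17.4989)]  |A|=578.8304
7. ⊥bis P2·P6 via (23.195,50.68): [(26.0808, 50.7962) (11.9413, 50.2267) (11.6126, 50.0799) (19.9914, 13.293) (35.1888, 17.4989)]  |A|=542.2345
8. ⊥bis P2·P7 via (15.885,42.32): [(26.7928, 48.1932) (13.6537, 41.1186) (19.9914, 13.293) (35.1888, 17.4989)]  |A|=456.1127
9. canonical 4-gon: [(26.7928, 48.1932) (13.6537, 41.1186) (19.9914, 13.293) (35.1888, 17.4989)]
10. shoelace: 456.1127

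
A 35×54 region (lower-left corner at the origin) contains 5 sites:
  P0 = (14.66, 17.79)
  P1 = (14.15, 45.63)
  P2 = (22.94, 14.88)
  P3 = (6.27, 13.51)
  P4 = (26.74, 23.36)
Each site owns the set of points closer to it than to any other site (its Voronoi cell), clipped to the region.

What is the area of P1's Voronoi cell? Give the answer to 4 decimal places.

Area of P1's cell: 674.0112

1. box [0,35]×[0,54]: [(0, 0) (35, 0) (35, 54) (0, 54)]
2. ⊥bis P1·P0 via (14.405,31.71): [(0, 31.4461) (35, 32.0873) (35, 54) (0, 54)]  |A|=778.1656
3. ⊥bis P1·P2 via (18.545,30.255): [(0, 31.4461) (24.267, 31.8907) (35, 34.9587) (35, 54) (0, 54)]  |A|=762.756
4. ⊥bis P1·P3 via (10.21,29.57): [(0, 32.0748) (2.3846, 31.4898) (24.267, 31.8907) (35, 34.9587) (35, 54) (0, 54)]  |A|=762.0064
5. ⊥bis P1·P4 via (20.445,34.495): [(0, 32.0748) (2.3846, 31.4898) (15.556, 31.7311) (35, 42.7234) (35, 54) (0, 54)]  |A|=674.0112
6. canonical 6-gon: [(0, 32.0748) (2.3846, 31.4898) (15.556, 31.7311) (35, 42.7234) (35, 54) (0, 54)]
7. shoelace: 674.0112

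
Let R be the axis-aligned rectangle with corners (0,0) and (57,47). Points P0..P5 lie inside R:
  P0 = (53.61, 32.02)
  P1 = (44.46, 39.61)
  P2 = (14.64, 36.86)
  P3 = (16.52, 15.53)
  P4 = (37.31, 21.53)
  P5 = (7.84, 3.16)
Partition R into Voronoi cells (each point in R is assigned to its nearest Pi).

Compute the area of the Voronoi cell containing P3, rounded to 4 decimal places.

Area of P3's cell: 510.8887

1. box [0,57]×[0,47]: [(0, 0) (57, 0) (57, 47) (0, 47)]
2. ⊥bis P3·P0 via (35.065,23.775): [(0, 0) (45.6352, 0) (24.7393, 47) (0, 47)]  |A|=1653.8014
3. ⊥bis P3·P1 via (30.49,27.57): [(0, 0) (45.6352, 0) (36.4548, 20.6491) (13.7443, 47) (0, 47)]  |A|=1508.9375
4. ⊥bis P3·P2 via (15.58,26.195): [(0, 24.8218) (0, 0) (45.6352, 0) (36.4548, 20.6491) (30.5387, 27.5134)]  |A|=1036.3756
5. ⊥bis P3·P4 via (26.915,18.53): [(24.4766, 26.9791) (0, 24.8218) (0, 0) (32.2628, 0)]  |A|=738.987
6. ⊥bis P3·P5 via (12.18,9.345): [(24.4766, 26.9791) (0, 24.8218) (0, 17.8917) (25.4977, 0) (32.2628, 0)]  |A|=510.8887
7. canonical 5-gon: [(24.4766, 26.9791) (0, 24.8218) (0, 17.8917) (25.4977, 0) (32.2628, 0)]
8. shoelace: 510.8887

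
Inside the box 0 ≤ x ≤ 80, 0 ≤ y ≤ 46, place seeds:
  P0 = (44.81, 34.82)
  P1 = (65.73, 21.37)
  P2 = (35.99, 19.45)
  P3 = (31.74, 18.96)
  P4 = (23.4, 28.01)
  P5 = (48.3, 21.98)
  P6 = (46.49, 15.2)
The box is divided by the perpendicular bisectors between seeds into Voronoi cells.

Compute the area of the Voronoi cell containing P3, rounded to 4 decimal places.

Area of P3's cell: 478.9662

1. box [0,80]×[0,46]: [(0, 0) (80, 0) (80, 46) (0, 46)]
2. ⊥bis P3·P0 via (38.275,26.89): [(0, 0) (70.9051, 0) (15.0857, 46) (0, 46)]  |A|=1977.7876
3. ⊥bis P3·P1 via (48.735,20.165): [(0, 0) (50.1648, 0) (48.8777, 18.1525) (15.0857, 46) (0, 46)]  |A|=1789.5434
4. ⊥bis P3·P2 via (33.865,19.205): [(0, 0) (36.0792, 0) (32.4229, 31.7126) (15.0857, 46) (0, 46)]  |A|=1425.5782
5. ⊥bis P3·P4 via (27.57,23.485): [(2.0857, 0) (36.0792, 0) (32.8143, 28.3179)]  |A|=481.313
6. ⊥bis P3·P5 via (40.02,20.47): [(2.0857, 0) (36.0792, 0) (32.8143, 28.3179)]  |A|=481.313
7. ⊥bis P3·P6 via (39.115,17.08): [(2.0857, 0) (34.761, 0) (35.6687, 3.5606) (32.8143, 28.3179)]  |A|=478.9662
8. canonical 4-gon: [(2.0857, 0) (34.761, 0) (35.6687, 3.5606) (32.8143, 28.3179)]
9. shoelace: 478.9662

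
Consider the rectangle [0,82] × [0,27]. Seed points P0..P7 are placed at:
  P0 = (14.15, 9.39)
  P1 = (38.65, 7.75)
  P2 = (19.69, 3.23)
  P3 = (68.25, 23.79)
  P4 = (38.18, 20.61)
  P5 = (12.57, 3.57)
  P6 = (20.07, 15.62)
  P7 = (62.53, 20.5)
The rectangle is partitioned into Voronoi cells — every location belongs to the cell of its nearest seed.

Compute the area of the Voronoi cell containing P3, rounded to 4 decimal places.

Area of P3's cell: 314.2156

1. box [0,82]×[0,27]: [(0, 0) (82, 0) (82, 27) (0, 27)]
2. ⊥bis P3·P0 via (41.2,16.59): [(45.6158, 0) (82, 0) (82, 27) (38.4291, 27)]  |A|=1079.3931
3. ⊥bis P3·P1 via (53.45,15.77): [(61.9956, 0) (82, 0) (82, 27) (47.3646, 27)]  |A|=737.6374
4. ⊥bis P3·P2 via (43.97,13.51): [(61.9956, 0) (82, 0) (82, 27) (47.3646, 27)]  |A|=737.6374
5. ⊥bis P3·P4 via (53.215,22.2): [(54.0029, 14.7497) (61.9956, 0) (82, 0) (82, 27) (52.7074, 27)]  |A|=704.9118
6. ⊥bis P3·P5 via (40.41,13.68): [(54.0029, 14.7497) (61.9956, 0) (82, 0) (82, 27) (52.7074, 27)]  |A|=704.9118
7. ⊥bis P3·P6 via (44.16,19.705): [(54.0029, 14.7497) (61.9956, 0) (82, 0) (82, 27) (52.7074, 27)]  |A|=704.9118
8. ⊥bis P3·P7 via (65.39,22.145): [(78.1272, 0) (82, 0) (82, 27) (62.5975, 27)]  |A|=314.2156
9. canonical 4-gon: [(78.1272, 0) (82, 0) (82, 27) (62.5975, 27)]
10. shoelace: 314.2156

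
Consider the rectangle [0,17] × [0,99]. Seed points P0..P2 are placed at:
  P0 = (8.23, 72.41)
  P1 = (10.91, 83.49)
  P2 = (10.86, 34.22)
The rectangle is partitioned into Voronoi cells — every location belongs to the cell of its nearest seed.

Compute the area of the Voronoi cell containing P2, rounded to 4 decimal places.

1. box [0,17]×[0,99]: [(0, 0) (17, 0) (17, 99) (0, 99)]
2. ⊥bis P2·P0 via (9.545,53.315): [(0, 52.6577) (0, 0) (17, 0) (17, 53.8284)]  |A|=905.1316
3. ⊥bis P2·P1 via (10.885,58.855): [(0, 52.6577) (0, 0) (17, 0) (17, 53.8284)]  |A|=905.1316
4. canonical 4-gon: [(0, 52.6577) (0, 0) (17, 0) (17, 53.8284)]
5. shoelace: 905.1316

Area of P2's cell: 905.1316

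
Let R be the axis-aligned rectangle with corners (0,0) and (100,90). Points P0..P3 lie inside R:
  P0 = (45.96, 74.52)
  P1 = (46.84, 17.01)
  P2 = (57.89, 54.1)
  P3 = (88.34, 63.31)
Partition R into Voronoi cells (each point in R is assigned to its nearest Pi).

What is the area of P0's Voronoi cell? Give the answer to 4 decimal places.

1. box [0,100]×[0,90]: [(0, 0) (100, 0) (100, 90) (0, 90)]
2. ⊥bis P0·P1 via (46.4,45.765): [(0, 45.055) (100, 46.5852) (100, 90) (0, 90)]  |A|=4417.9914
3. ⊥bis P0·P2 via (51.925,64.31): [(0, 45.055) (19.4773, 45.353) (95.8973, 90) (0, 90)]  |A|=2578.4655
4. ⊥bis P0·P3 via (67.15,68.915): [(0, 45.055) (19.4773, 45.353) (68.4921, 73.989) (72.7272, 90) (0, 90)]  |A|=2392.9777
5. canonical 5-gon: [(0, 45.055) (19.4773, 45.353) (68.4921, 73.989) (72.7272, 90) (0, 90)]
6. shoelace: 2392.9777

Area of P0's cell: 2392.9777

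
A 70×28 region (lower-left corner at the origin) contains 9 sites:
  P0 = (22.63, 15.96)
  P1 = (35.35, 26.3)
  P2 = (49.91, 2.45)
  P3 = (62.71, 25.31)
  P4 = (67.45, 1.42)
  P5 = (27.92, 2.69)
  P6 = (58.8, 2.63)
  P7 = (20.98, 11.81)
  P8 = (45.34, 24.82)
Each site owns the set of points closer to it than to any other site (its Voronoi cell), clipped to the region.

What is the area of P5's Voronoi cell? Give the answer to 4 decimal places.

1. box [0,70]×[0,28]: [(0, 0) (70, 0) (70, 28) (0, 28)]
2. ⊥bis P5·P0 via (25.275,9.325): [(1.8832, 0) (70, 0) (70, 27.1543)]  |A|=924.8335
3. ⊥bis P5·P1 via (31.635,14.495): [(35.3284, 13.3327) (1.8832, 0) (70, 0) (70, 2.4216)]  |A|=496.0721
4. ⊥bis P5·P2 via (38.915,2.57): [(39.0198, 12.171) (35.3284, 13.3327) (1.8832, 0) (38.887, 0)]  |A|=269.2216
5. ⊥bis P5·P3 via (45.315,14): [(39.0198, 12.171) (35.3284, 13.3327) (1.8832, 0) (38.887, 0)]  |A|=269.2216
6. ⊥bis P5·P4 via (47.685,2.055): [(39.0198, 12.171) (35.3284, 13.3327) (1.8832, 0) (38.887, 0)]  |A|=269.2216
7. ⊥bis P5·P6 via (43.36,2.66): [(39.0198, 12.171) (35.3284, 13.3327) (1.8832, 0) (38.887, 0)]  |A|=269.2216
8. ⊥bis P5·P7 via (24.45,7.25): [(39.0198, 12.171) (35.3284, 13.3327) (29.2693, 10.9173) (14.9226, 0) (38.887, 0)]  |A|=198.044
9. ⊥bis P5·P8 via (36.63,13.755): [(39.0166, 11.8764) (38.3908, 12.369) (35.3284, 13.3327) (29.2693, 10.9173) (14.9226, 0) (38.887, 0)]  |A|=197.951
10. canonical 6-gon: [(39.0166, 11.8764) (38.3908, 12.369) (35.3284, 13.3327) (29.2693, 10.9173) (14.9226, 0) (38.887, 0)]
11. shoelace: 197.951

Area of P5's cell: 197.9510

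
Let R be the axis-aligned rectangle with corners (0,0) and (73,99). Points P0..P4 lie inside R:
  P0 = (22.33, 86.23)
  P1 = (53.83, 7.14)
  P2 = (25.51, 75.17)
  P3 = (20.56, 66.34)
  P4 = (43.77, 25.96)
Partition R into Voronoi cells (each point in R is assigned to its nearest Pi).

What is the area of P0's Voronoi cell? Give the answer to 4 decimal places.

1. box [0,73]×[0,99]: [(0, 0) (73, 0) (73, 99) (0, 99)]
2. ⊥bis P0·P1 via (38.08,46.685): [(0, 31.5185) (73, 60.593) (73, 99) (0, 99)]  |A|=3864.9327
3. ⊥bis P0·P2 via (23.92,80.7): [(0, 73.8225) (73, 94.8116) (73, 99) (0, 99)]  |A|=1071.8565
4. ⊥bis P0·P3 via (21.445,76.285): [(0, 78.1934) (11.609, 77.1603) (73, 94.8116) (73, 99) (0, 99)]  |A|=1046.4855
5. ⊥bis P0·P4 via (33.05,56.095): [(0, 78.1934) (11.609, 77.1603) (73, 94.8116) (73, 99) (0, 99)]  |A|=1046.4855
6. canonical 5-gon: [(0, 78.1934) (11.609, 77.1603) (73, 94.8116) (73, 99) (0, 99)]
7. shoelace: 1046.4855

Area of P0's cell: 1046.4855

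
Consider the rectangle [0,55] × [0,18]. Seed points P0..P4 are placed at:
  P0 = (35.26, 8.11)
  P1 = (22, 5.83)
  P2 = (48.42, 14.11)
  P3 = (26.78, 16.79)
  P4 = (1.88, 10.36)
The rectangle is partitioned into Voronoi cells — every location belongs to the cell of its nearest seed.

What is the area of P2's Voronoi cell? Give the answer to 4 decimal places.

1. box [0,55]×[0,18]: [(0, 0) (55, 0) (55, 18) (0, 18)]
2. ⊥bis P2·P0 via (41.84,11.11): [(46.9053, 0) (55, 0) (55, 18) (38.6987, 18)]  |A|=219.5639
3. ⊥bis P2·P1 via (35.21,9.97): [(46.9053, 0) (55, 0) (55, 18) (38.6987, 18)]  |A|=219.5639
4. ⊥bis P2·P3 via (37.6,15.45): [(46.9053, 0) (55, 0) (55, 18) (38.6987, 18)]  |A|=219.5639
5. ⊥bis P2·P4 via (25.15,12.235): [(46.9053, 0) (55, 0) (55, 18) (38.6987, 18)]  |A|=219.5639
6. canonical 4-gon: [(46.9053, 0) (55, 0) (55, 18) (38.6987, 18)]
7. shoelace: 219.5639

Area of P2's cell: 219.5639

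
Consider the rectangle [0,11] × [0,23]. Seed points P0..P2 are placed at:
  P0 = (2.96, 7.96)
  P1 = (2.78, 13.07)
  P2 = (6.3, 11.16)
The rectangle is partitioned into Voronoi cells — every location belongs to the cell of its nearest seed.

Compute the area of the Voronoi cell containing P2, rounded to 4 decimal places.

Area of P2's cell: 76.8980

1. box [0,11]×[0,23]: [(0, 0) (11, 0) (11, 23) (0, 23)]
2. ⊥bis P2·P0 via (4.63,9.56): [(0, 14.3926) (11, 2.9113) (11, 23) (0, 23)]  |A|=157.8287
3. ⊥bis P2·P1 via (4.54,12.115): [(3.6874, 10.5438) (11, 2.9113) (11, 23) (10.4463, 23)]  |A|=76.898
4. canonical 4-gon: [(3.6874, 10.5438) (11, 2.9113) (11, 23) (10.4463, 23)]
5. shoelace: 76.898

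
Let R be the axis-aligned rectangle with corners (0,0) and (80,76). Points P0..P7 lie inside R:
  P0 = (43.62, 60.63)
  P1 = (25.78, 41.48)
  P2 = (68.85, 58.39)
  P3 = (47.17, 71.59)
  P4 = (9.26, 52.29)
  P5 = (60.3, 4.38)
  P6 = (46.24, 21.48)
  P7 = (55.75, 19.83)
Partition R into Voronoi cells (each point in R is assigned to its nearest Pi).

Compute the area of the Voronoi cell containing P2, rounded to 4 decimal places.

1. box [0,80]×[0,76]: [(0, 0) (80, 0) (80, 76) (0, 76)]
2. ⊥bis P2·P0 via (56.235,59.51): [(50.9515, 0) (80, 0) (80, 76) (57.699, 76)]  |A|=1951.2792
3. ⊥bis P2·P1 via (47.315,49.935): [(53.8966, 33.1716) (66.9203, 0) (80, 0) (80, 76) (57.699, 76)]  |A|=1686.4239
4. ⊥bis P2·P3 via (58.01,64.99): [(56.5016, 62.5125) (53.8966, 33.1716) (66.9203, 0) (80, 0) (80, 76) (64.7135, 76)]  |A|=1639.1202
5. ⊥bis P2·P4 via (39.055,55.34): [(56.5016, 62.5125) (53.8966, 33.1716) (66.9203, 0) (80, 0) (80, 76) (64.7135, 76)]  |A|=1639.1202
6. ⊥bis P2·P5 via (64.575,31.385): [(56.5016, 62.5125) (53.8966, 33.1716) (53.9368, 33.0691) (80, 28.9432) (80, 76) (64.7135, 76)]  |A|=1045.6787
7. ⊥bis P2·P6 via (57.545,39.935): [(56.5016, 62.5125) (54.6543, 41.7058) (73.9167, 29.9062) (80, 28.9432) (80, 76) (64.7135, 76)]  |A|=958.0534
8. ⊥bis P2·P7 via (62.3,39.11): [(56.5016, 62.5125) (54.6544, 41.7074) (80, 33.0968) (80, 76) (64.7135, 76)]  |A|=878.7783
9. canonical 5-gon: [(56.5016, 62.5125) (54.6544, 41.7074) (80, 33.0968) (80, 76) (64.7135, 76)]
10. shoelace: 878.7783

Area of P2's cell: 878.7783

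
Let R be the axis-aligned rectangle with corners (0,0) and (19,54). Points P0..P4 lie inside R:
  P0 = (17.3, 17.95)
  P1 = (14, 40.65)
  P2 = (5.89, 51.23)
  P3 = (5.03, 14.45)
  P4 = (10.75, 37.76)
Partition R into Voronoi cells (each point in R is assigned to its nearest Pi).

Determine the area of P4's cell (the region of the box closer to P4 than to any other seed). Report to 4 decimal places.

Area of P4's cell: 239.7952

1. box [0,19]×[0,54]: [(0, 0) (19, 0) (19, 54) (0, 54)]
2. ⊥bis P4·P0 via (14.025,27.855): [(0, 23.2178) (19, 29.4999) (19, 54) (0, 54)]  |A|=525.1819
3. ⊥bis P4·P1 via (12.375,39.205): [(0, 53.1215) (0, 23.2178) (19, 29.4999) (19, 31.7547)]  |A|=305.5064
4. ⊥bis P4·P2 via (8.32,44.495): [(7.8286, 44.3177) (0, 41.4931) (0, 23.2178) (19, 29.4999) (19, 31.7547)]  |A|=259.9892
5. ⊥bis P4·P3 via (7.89,26.105): [(7.8286, 44.3177) (0, 41.4931) (0, 28.0411) (8.3735, 25.9864) (19, 29.4999) (19, 31.7547)]  |A|=239.7952
6. canonical 6-gon: [(7.8286, 44.3177) (0, 41.4931) (0, 28.0411) (8.3735, 25.9864) (19, 29.4999) (19, 31.7547)]
7. shoelace: 239.7952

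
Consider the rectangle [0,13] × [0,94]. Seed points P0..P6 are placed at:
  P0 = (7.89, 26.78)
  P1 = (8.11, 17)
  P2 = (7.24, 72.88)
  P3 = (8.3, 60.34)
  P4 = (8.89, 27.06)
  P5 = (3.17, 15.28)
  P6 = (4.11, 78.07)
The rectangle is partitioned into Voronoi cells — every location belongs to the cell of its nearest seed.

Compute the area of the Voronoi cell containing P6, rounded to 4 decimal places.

1. box [0,13]×[0,94]: [(0, 0) (13, 0) (13, 94) (0, 94)]
2. ⊥bis P6·P0 via (6,52.425): [(0, 51.9828) (13, 52.9409) (13, 94) (0, 94)]  |A|=539.996
3. ⊥bis P6·P1 via (6.11,47.535): [(0, 51.9828) (13, 52.9409) (13, 94) (0, 94)]  |A|=539.996
4. ⊥bis P6·P2 via (5.675,75.475): [(0, 72.0525) (13, 79.8926) (13, 94) (0, 94)]  |A|=234.3569
5. ⊥bis P6·P3 via (6.205,69.205): [(0, 72.0525) (13, 79.8926) (13, 94) (0, 94)]  |A|=234.3569
6. ⊥bis P6·P4 via (6.5,52.565): [(0, 72.0525) (13, 79.8926) (13, 94) (0, 94)]  |A|=234.3569
7. ⊥bis P6·P5 via (3.64,46.675): [(0, 72.0525) (13, 79.8926) (13, 94) (0, 94)]  |A|=234.3569
8. canonical 4-gon: [(0, 72.0525) (13, 79.8926) (13, 94) (0, 94)]
9. shoelace: 234.3569

Area of P6's cell: 234.3569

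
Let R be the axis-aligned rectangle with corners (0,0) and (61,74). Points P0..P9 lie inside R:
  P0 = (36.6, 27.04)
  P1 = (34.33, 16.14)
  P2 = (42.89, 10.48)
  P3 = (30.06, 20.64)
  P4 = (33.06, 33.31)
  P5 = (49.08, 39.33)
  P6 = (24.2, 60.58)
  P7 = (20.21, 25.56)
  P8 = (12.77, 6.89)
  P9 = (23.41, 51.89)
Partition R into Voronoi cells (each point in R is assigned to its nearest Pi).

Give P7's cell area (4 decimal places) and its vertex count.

Area of P7's cell: 529.6074 (5 vertices)

1. box [0,61]×[0,74]: [(0, 0) (61, 0) (61, 74) (0, 74)]
2. ⊥bis P7·P0 via (28.405,26.3): [(0, 0) (30.7799, 0) (24.0977, 74) (0, 74)]  |A|=2030.4713
3. ⊥bis P7·P1 via (27.27,20.85): [(0, 0) (13.3602, 0) (28.7031, 22.9982) (24.0977, 74) (0, 74)]  |A|=1830.1603
4. ⊥bis P7·P2 via (31.55,18.02): [(0, 0) (13.3602, 0) (28.7031, 22.9982) (24.0977, 74) (0, 74)]  |A|=1830.1603
5. ⊥bis P7·P3 via (25.135,23.1): [(0, 0) (13.3602, 0) (14.3016, 1.4111) (28.1491, 29.1343) (24.0977, 74) (0, 74)]  |A|=1779.9953
6. ⊥bis P7·P4 via (26.635,29.435): [(0, 73.5975) (0, 0) (13.3602, 0) (14.3016, 1.4111) (27.5453, 27.9256)]  |A|=1203.3163
7. ⊥bis P7·P5 via (34.645,32.445): [(0, 73.5975) (0, 0) (13.3602, 0) (14.3016, 1.4111) (27.5453, 27.9256)]  |A|=1203.3163
8. ⊥bis P7·P6 via (22.205,43.07): [(18.1317, 43.5341) (0, 45.5999) (0, 0) (13.3602, 0) (14.3016, 1.4111) (27.5453, 27.9256)]  |A|=949.4947
9. ⊥bis P7·P8 via (16.49,16.225): [(18.1317, 43.5341) (0, 45.5999) (0, 22.7963) (20.8359, 14.4931) (27.5453, 27.9256)]  |A|=613.6411
10. ⊥bis P7·P9 via (21.81,38.725): [(20.9706, 38.827) (0, 41.3757) (0, 22.7963) (20.8359, 14.4931) (27.5453, 27.9256)]  |A|=529.6074
11. canonical 5-gon: [(20.9706, 38.827) (0, 41.3757) (0, 22.7963) (20.8359, 14.4931) (27.5453, 27.9256)]
12. shoelace: 529.6074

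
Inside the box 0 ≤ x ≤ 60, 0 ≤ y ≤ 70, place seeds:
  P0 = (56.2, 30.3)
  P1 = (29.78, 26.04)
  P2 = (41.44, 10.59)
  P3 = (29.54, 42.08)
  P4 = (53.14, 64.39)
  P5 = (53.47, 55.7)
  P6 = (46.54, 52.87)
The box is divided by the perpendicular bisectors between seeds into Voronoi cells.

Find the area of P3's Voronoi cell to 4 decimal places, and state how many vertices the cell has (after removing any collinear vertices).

1. box [0,60]×[0,70]: [(0, 0) (60, 0) (60, 70) (0, 70)]
2. ⊥bis P3·P0 via (42.87,36.19): [(0, 0) (26.8791, 0) (57.8093, 70) (0, 70)]  |A|=2964.093
3. ⊥bis P3·P1 via (29.66,34.06): [(0, 33.6162) (42.0105, 34.2448) (57.8093, 70) (0, 70)]  |A|=1797.7422
4. ⊥bis P3·P2 via (35.49,26.335): [(0, 33.6162) (42.0105, 34.2448) (57.8093, 70) (0, 70)]  |A|=1797.7422
5. ⊥bis P3·P4 via (41.34,53.235): [(0, 33.6162) (42.0105, 34.2448) (47.5152, 46.7028) (25.4914, 70) (0, 70)]  |A|=1421.2832
6. ⊥bis P3·P5 via (41.505,48.89): [(0, 33.6162) (42.0105, 34.2448) (45.4325, 41.9894) (35.54, 59.3704) (25.4914, 70) (0, 70)]  |A|=1379.8706
7. ⊥bis P3·P6 via (38.04,47.475): [(0, 33.6162) (42.0105, 34.2448) (43.8274, 38.3568) (23.7432, 70) (0, 70)]  |A|=1258.762
8. canonical 5-gon: [(0, 33.6162) (42.0105, 34.2448) (43.8274, 38.3568) (23.7432, 70) (0, 70)]
9. shoelace: 1258.762

Area of P3's cell: 1258.7620 (5 vertices)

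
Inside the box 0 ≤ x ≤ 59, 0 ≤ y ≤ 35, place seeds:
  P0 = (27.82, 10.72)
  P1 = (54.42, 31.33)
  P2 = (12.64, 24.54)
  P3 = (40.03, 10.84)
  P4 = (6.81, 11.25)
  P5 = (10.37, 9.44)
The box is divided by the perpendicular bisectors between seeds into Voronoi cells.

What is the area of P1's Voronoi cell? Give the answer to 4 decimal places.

Area of P1's cell: 340.4309

1. box [0,59]×[0,35]: [(0, 0) (59, 0) (59, 35) (0, 35)]
2. ⊥bis P1·P0 via (41.12,21.025): [(57.4104, 0) (59, 0) (59, 35) (30.292, 35)]  |A|=530.2076
3. ⊥bis P1·P2 via (33.53,27.935): [(32.9365, 31.5869) (57.4104, 0) (59, 0) (59, 35) (32.3818, 35)]  |A|=526.6412
4. ⊥bis P1·P3 via (47.225,21.085): [(32.9365, 31.5869) (33.7306, 30.562) (59, 12.8155) (59, 35) (32.3818, 35)]  |A|=340.4309
5. ⊥bis P1·P4 via (30.615,21.29): [(32.9365, 31.5869) (33.7306, 30.562) (59, 12.8155) (59, 35) (32.3818, 35)]  |A|=340.4309
6. ⊥bis P1·P5 via (32.395,20.385): [(32.9365, 31.5869) (33.7306, 30.562) (59, 12.8155) (59, 35) (32.3818, 35)]  |A|=340.4309
7. canonical 5-gon: [(32.9365, 31.5869) (33.7306, 30.562) (59, 12.8155) (59, 35) (32.3818, 35)]
8. shoelace: 340.4309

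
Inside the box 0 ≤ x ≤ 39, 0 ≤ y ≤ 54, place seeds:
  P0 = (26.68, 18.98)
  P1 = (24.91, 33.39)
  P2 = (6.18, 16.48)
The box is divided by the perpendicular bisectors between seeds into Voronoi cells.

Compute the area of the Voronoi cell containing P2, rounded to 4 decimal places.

Area of P2's cell: 559.5121

1. box [0,39]×[0,54]: [(0, 0) (39, 0) (39, 54) (0, 54)]
2. ⊥bis P2·P0 via (16.43,17.73): [(0, 0) (18.5922, 0) (12.0068, 54) (0, 54)]  |A|=826.1737
3. ⊥bis P2·P1 via (15.545,24.935): [(0, 42.1531) (0, 0) (18.5922, 0) (15.5523, 24.9269)]  |A|=559.5121
4. canonical 4-gon: [(0, 42.1531) (0, 0) (18.5922, 0) (15.5523, 24.9269)]
5. shoelace: 559.5121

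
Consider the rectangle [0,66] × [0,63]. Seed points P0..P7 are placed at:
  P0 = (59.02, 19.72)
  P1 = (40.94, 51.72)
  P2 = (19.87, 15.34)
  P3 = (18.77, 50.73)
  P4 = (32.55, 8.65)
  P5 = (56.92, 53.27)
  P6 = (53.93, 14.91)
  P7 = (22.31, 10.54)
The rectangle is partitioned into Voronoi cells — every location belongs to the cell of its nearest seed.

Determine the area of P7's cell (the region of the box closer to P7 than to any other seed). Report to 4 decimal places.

1. box [0,66]×[0,63]: [(0, 0) (66, 0) (66, 63) (0, 63)]
2. ⊥bis P7·P0 via (40.665,15.13): [(0, 0) (44.4485, 0) (28.6942, 63) (0, 63)]  |A|=2303.9973
3. ⊥bis P7·P1 via (31.625,31.13): [(0, 45.4373) (0, 0) (44.4485, 0) (37.3067, 28.5596)]  |A|=1482.2729
4. ⊥bis P7·P2 via (21.09,12.94): [(0, 2.2193) (0, 0) (44.4485, 0) (38.9432, 22.0154)]  |A|=532.4878
5. ⊥bis P7·P3 via (20.54,30.635): [(0, 2.2193) (0, 0) (44.4485, 0) (38.9432, 22.0154)]  |A|=532.4878
6. ⊥bis P7·P4 via (27.43,9.595): [(28.7677, 16.8429) (0, 2.2193) (0, 0) (25.659, 0)]  |A|=248.0071
7. ⊥bis P7·P5 via (39.615,31.905): [(28.7677, 16.8429) (0, 2.2193) (0, 0) (25.659, 0)]  |A|=248.0071
8. ⊥bis P7·P6 via (38.12,12.725): [(28.7677, 16.8429) (0, 2.2193) (0, 0) (25.659, 0)]  |A|=248.0071
9. canonical 4-gon: [(28.7677, 16.8429) (0, 2.2193) (0, 0) (25.659, 0)]
10. shoelace: 248.0071

Area of P7's cell: 248.0071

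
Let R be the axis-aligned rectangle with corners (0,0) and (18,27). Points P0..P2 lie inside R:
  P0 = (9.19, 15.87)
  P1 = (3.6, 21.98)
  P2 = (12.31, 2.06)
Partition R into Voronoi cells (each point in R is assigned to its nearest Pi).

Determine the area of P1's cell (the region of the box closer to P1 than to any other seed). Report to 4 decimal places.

Area of P1's cell: 105.9830

1. box [0,18]×[0,27]: [(0, 0) (18, 0) (18, 27) (0, 27)]
2. ⊥bis P1·P0 via (6.395,18.925): [(0, 13.0743) (15.2212, 27) (0, 27)]  |A|=105.983
3. ⊥bis P1·P2 via (7.955,12.02): [(0, 13.0743) (15.2212, 27) (0, 27)]  |A|=105.983
4. canonical 3-gon: [(0, 13.0743) (15.2212, 27) (0, 27)]
5. shoelace: 105.983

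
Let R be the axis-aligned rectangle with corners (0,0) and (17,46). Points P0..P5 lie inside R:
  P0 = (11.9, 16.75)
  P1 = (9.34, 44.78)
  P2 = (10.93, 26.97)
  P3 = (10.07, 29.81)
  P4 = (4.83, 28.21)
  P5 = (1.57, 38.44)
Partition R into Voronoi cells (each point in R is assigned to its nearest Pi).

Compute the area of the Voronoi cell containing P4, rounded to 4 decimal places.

1. box [0,17]×[0,46]: [(0, 0) (17, 0) (17, 46) (0, 46)]
2. ⊥bis P4·P0 via (8.365,22.48): [(0, 17.3194) (17, 27.8072) (17, 46) (0, 46)]  |A|=398.4241
3. ⊥bis P4·P1 via (7.085,36.495): [(0, 38.4234) (0, 17.3194) (17, 27.8072) (17, 33.7963)]  |A|=230.2919
4. ⊥bis P4·P2 via (7.88,27.59): [(9.5536, 35.8231) (0, 38.4234) (0, 17.3194) (6.6228, 21.4052)]  |A|=142.5655
5. ⊥bis P4·P3 via (7.45,29.01): [(7.8814, 27.5971) (4.9904, 37.0651) (0, 38.4234) (0, 17.3194) (6.6228, 21.4052)]  |A|=122.7586
6. ⊥bis P4·P5 via (3.2,33.325): [(7.8814, 27.5971) (5.8724, 34.1766) (0, 32.3053) (0, 17.3194) (6.6228, 21.4052)]  |A|=98.1861
7. canonical 5-gon: [(7.8814, 27.5971) (5.8724, 34.1766) (0, 32.3053) (0, 17.3194) (6.6228, 21.4052)]
8. shoelace: 98.1861

Area of P4's cell: 98.1861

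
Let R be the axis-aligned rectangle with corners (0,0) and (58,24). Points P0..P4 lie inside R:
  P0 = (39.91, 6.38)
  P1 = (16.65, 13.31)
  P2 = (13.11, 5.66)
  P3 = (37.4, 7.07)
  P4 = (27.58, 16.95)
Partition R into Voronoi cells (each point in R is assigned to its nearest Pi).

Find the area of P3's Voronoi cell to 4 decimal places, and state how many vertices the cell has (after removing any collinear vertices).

1. box [0,58]×[0,24]: [(0, 0) (58, 0) (58, 24) (0, 24)]
2. ⊥bis P3·P0 via (38.655,6.725): [(0, 0) (36.8063, 0) (43.4039, 24) (0, 24)]  |A|=962.5224
3. ⊥bis P3·P1 via (27.025,10.19): [(23.9606, 0) (36.8063, 0) (43.4039, 24) (31.178, 24)]  |A|=300.859
4. ⊥bis P3·P2 via (25.255,6.365): [(25.3553, 4.6376) (25.6245, 0) (36.8063, 0) (43.4039, 24) (31.178, 24)]  |A|=297.0008
5. ⊥bis P3·P4 via (32.49,12.01): [(25.4758, 5.0384) (25.3553, 4.6376) (25.6245, 0) (36.8063, 0) (42.9718, 22.4281)]  |A|=171.0958
6. canonical 5-gon: [(25.4758, 5.0384) (25.3553, 4.6376) (25.6245, 0) (36.8063, 0) (42.9718, 22.4281)]
7. shoelace: 171.0958

Area of P3's cell: 171.0958 (5 vertices)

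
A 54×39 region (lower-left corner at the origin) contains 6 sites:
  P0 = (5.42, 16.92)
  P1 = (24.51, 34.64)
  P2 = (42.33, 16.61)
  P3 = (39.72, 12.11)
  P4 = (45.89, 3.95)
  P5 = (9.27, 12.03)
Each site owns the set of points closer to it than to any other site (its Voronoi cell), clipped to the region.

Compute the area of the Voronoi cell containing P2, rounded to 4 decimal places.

Area of P2's cell: 441.1087

1. box [0,54]×[0,39]: [(0, 0) (54, 0) (54, 39) (0, 39)]
2. ⊥bis P2·P0 via (23.875,16.765): [(23.7342, 0) (54, 0) (54, 39) (24.0617, 39)]  |A|=1173.9791
3. ⊥bis P2·P1 via (33.42,25.625): [(23.8701, 16.1864) (23.7342, 0) (54, 0) (54, 39) (46.9526, 39)]  |A|=912.8672
4. ⊥bis P2·P3 via (41.025,14.36): [(29.0497, 21.3056) (54, 6.8345) (54, 39) (46.9526, 39)]  |A|=463.6181
5. ⊥bis P2·P4 via (44.11,10.28): [(29.0497, 21.3056) (46.7699, 11.028) (54, 13.0611) (54, 39) (46.9526, 39)]  |A|=441.1087
6. ⊥bis P2·P5 via (25.8,14.32): [(29.0497, 21.3056) (46.7699, 11.028) (54, 13.0611) (54, 39) (46.9526, 39)]  |A|=441.1087
7. canonical 5-gon: [(29.0497, 21.3056) (46.7699, 11.028) (54, 13.0611) (54, 39) (46.9526, 39)]
8. shoelace: 441.1087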